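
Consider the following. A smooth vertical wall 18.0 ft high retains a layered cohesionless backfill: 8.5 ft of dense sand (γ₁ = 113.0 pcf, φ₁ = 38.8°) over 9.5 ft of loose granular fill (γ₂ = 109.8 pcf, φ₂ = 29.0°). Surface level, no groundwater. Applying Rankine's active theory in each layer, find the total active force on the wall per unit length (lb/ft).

K_a1 = tan²(45°−38.8°/2) = 0.2296; K_a2 = tan²(45°−29.0°/2) = 0.3470.
Layer 1: σ at base = K_a1 γ₁ h₁ = 220.5 psf; P₁ = ½×220.5×8.5 = 937.1.
Layer 2: σ_v at top = γ₁h₁ = 960.5; σ_h top = K_a2×960.5 = 333.3; σ_h base = K_a2×(960.5+109.8×9.5) = 695.2.
P₂ = ½(333.3+695.2)×9.5 = 4885. Total P_a = 937.1+4885 = 5822 lb/ft.

5820 lb/ft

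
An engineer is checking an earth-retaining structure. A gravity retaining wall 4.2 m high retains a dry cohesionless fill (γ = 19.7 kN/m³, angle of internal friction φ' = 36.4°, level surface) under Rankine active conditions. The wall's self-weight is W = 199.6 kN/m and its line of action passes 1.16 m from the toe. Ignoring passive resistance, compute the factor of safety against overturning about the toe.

K_a = tan²(45° − 36.4°/2) = 0.2552.
P_a = ½K_aγH² = 0.5×0.2552×19.7×4.2² = 44.34 kN/m, acting at H/3 = 1.400 m above the base.
Overturning moment M_o = P_a × H/3 = 44.34 × 1.400 = 62.07.
Resisting moment M_r = W × 1.16 = 199.6 × 1.16 = 231.5.
FS_overturning = M_r/M_o = 231.5/62.07 = 3.730.

3.73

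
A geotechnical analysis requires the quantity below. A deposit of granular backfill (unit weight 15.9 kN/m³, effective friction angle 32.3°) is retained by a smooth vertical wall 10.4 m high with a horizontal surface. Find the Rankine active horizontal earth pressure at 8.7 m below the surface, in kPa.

K_a = (1 − sin φ)/(1 + sin φ) = 0.3035.
σ_h = K_a γ z = 0.3035 × 15.9 × 8.7 = 41.98 kPa.

42.0 kPa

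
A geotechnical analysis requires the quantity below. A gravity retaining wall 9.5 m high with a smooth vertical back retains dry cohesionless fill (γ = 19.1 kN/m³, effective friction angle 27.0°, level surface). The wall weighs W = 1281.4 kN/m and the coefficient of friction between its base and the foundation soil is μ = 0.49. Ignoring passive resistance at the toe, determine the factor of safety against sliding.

1.94

K_a = tan²(45° − 27.0°/2) = 0.3755.
P_a = ½K_aγH² = 0.5×0.3755×19.1×9.5² = 323.7 kN/m, acting at H/3 = 3.167 m above the base.
FS_sliding = μW / P_a = 0.49×1281.4 / 323.7 = 1.940.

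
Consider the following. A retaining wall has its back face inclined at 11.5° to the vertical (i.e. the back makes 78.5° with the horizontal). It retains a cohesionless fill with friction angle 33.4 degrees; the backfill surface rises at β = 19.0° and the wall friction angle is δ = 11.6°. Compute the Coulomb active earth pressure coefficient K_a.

K_a = sin²(α+φ) / [sin²α · sin(α−δ) · (1 + √{sin(φ+δ)sin(φ−β) / (sin(α−δ)sin(α+β))})²].
With α = 78.5°, φ = 33.4°, δ = 11.6°, β = 19.0°: K_a = 0.4706.

0.471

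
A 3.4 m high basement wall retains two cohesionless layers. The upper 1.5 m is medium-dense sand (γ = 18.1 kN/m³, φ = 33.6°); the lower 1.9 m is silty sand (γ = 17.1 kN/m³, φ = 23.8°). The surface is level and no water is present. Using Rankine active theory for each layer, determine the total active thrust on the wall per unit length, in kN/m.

40.9 kN/m

K_a1 = tan²(45°−33.6°/2) = 0.2875; K_a2 = tan²(45°−23.8°/2) = 0.4250.
Layer 1: σ at base = K_a1 γ₁ h₁ = 7.806 kPa; P₁ = ½×7.806×1.5 = 5.854.
Layer 2: σ_v at top = γ₁h₁ = 27.15; σ_h top = K_a2×27.15 = 11.54; σ_h base = K_a2×(27.15+17.1×1.9) = 25.34.
P₂ = ½(11.54+25.34)×1.9 = 35.04. Total P_a = 5.854+35.04 = 40.89 kN/m.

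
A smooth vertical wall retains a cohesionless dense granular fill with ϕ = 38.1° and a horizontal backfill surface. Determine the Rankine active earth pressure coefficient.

0.237

K_a = (1 − sin φ)/(1 + sin φ) = (1 − sin 38.1°)/(1 + sin 38.1°) = 0.2368.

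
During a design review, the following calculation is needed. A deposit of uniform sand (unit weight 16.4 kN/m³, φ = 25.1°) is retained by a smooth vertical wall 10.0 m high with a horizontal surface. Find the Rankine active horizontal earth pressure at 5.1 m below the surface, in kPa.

K_a = (1 − sin φ)/(1 + sin φ) = 0.4043.
σ_h = K_a γ z = 0.4043 × 16.4 × 5.1 = 33.82 kPa.

33.8 kPa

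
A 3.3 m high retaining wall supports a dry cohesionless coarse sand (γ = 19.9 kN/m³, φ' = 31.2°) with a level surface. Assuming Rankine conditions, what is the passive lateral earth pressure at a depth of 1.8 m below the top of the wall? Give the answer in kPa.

K_p = (1 + sin φ)/(1 − sin φ) = 3.150.
σ_h = K_p γ z = 3.150 × 19.9 × 1.8 = 112.8 kPa.

113 kPa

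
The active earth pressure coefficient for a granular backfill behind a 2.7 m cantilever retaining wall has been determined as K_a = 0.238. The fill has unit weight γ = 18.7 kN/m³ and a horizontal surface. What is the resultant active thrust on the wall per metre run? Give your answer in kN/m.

P = ½ K_a γ H² = 0.5 × 0.238 × 18.7 × 2.7² = 16.22 kN/m.

16.2 kN/m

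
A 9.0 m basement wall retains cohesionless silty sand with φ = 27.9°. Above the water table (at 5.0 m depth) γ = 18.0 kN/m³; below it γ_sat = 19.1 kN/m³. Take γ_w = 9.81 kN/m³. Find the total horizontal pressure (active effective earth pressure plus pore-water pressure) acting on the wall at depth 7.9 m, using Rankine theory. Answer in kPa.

K_a = (1 − sin φ)/(1 + sin φ) = 0.3625.
γ' = 19.1 − 9.81 = 9.290 kN/m³.
Effective vertical stress at 7.9 m: σ'_v = 18.0×5.0 + 9.290×2.90 = 116.9 kPa.
σ'_h = K_a σ'_v = 0.3625 × 116.9 = 42.39 kPa; u = γ_w × 2.90 = 28.45 kPa.
Total σ_h = 42.39 + 28.45 = 70.84 kPa.

70.8 kPa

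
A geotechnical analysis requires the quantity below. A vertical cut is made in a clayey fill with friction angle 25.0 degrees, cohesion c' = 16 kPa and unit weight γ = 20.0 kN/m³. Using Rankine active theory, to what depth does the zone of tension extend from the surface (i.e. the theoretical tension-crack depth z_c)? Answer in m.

2.51 m

K_a = tan²(45° − 25.0°/2) = 0.4059; √K_a = 0.6371.
The active pressure is zero where K_a γ z = 2c√K_a, so z_c = 2c/(γ√K_a) = 2×16/(20.0×0.6371) = 2.511 m.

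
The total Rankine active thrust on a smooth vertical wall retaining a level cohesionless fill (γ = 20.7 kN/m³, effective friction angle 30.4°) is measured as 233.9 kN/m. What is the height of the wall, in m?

8.30 m

K_a = 0.3280. P_a = ½ K_a γ H² ⇒ H = √(2P_a/(K_a γ)).
H = √(2×233.9/(0.3280×20.7)) = 8.301 m.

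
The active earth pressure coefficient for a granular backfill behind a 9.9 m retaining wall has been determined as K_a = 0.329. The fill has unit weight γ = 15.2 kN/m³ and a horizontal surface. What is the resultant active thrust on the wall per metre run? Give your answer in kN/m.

245 kN/m

P = ½ K_a γ H² = 0.5 × 0.329 × 15.2 × 9.9² = 245.1 kN/m.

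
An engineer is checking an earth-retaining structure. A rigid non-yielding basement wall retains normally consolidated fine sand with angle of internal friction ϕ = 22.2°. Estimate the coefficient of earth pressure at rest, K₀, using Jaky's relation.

0.622

K₀ = 1 − sin φ' = 1 − sin 22.2° = 0.6222.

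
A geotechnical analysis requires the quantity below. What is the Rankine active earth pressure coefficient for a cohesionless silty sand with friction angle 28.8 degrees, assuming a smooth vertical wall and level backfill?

0.350

K_a = (1 − sin φ)/(1 + sin φ) = (1 − sin 28.8°)/(1 + sin 28.8°) = 0.3498.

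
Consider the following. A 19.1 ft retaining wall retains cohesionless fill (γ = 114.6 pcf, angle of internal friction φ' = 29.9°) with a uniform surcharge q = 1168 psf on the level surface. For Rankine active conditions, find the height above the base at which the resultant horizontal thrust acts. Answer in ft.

K_a = 0.3347.
Triangular part P₁ = ½K_aγH² = 6996 at H/3 = 6.367 ft; rectangular part P₂ = K_a q H = 7466 at H/2 = 9.550 ft.
ȳ = (P₁·6.367 + P₂·9.550)/(P₁+P₂) = 8.010 ft.

8.01 ft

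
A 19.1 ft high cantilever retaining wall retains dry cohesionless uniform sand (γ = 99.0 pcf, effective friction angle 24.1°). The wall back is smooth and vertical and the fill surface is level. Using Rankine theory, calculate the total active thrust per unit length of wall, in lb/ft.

7590 lb/ft

K_a = tan²(45° − φ/2) = 0.4201.
P_a = ½ K_a γ H² = 0.5 × 0.4201 × 99.0 × 19.1² = 7587 lb/ft.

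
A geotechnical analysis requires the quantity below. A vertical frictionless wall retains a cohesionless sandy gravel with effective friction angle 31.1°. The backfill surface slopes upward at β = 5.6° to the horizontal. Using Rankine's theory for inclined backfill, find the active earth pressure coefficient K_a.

K_a = cos β · (cos β − √(cos²β − cos²φ)) / (cos β + √(cos²β − cos²φ)).
cos β = 0.9952, cos φ = 0.8563, √(cos²β − cos²φ) = 0.5072.
K_a = 0.9952 × (0.9952 − 0.5072)/(0.9952 + 0.5072) = 0.3232.

0.323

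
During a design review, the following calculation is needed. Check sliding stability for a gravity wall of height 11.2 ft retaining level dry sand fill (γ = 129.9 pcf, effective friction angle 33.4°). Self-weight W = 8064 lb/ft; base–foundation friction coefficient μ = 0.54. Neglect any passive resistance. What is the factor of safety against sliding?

1.84

K_a = tan²(45° − 33.4°/2) = 0.2899.
P_a = ½K_aγH² = 0.5×0.2899×129.9×11.2² = 2362 lb/ft, acting at H/3 = 3.733 ft above the base.
FS_sliding = μW / P_a = 0.54×8064 / 2362 = 1.844.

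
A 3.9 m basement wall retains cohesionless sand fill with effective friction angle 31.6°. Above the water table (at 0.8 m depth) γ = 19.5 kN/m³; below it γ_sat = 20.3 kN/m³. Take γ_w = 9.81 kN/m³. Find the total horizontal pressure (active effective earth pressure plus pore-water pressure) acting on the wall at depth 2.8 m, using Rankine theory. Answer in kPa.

K_a = (1 − sin φ)/(1 + sin φ) = 0.3123.
γ' = 20.3 − 9.81 = 10.49 kN/m³.
Effective vertical stress at 2.8 m: σ'_v = 19.5×0.8 + 10.49×2.00 = 36.58 kPa.
σ'_h = K_a σ'_v = 0.3123 × 36.58 = 11.43 kPa; u = γ_w × 2.00 = 19.62 kPa.
Total σ_h = 11.43 + 19.62 = 31.05 kPa.

31.0 kPa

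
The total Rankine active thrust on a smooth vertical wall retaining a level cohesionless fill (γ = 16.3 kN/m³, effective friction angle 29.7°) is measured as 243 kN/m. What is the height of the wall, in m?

K_a = 0.3374. P_a = ½ K_a γ H² ⇒ H = √(2P_a/(K_a γ)).
H = √(2×243/(0.3374×16.3)) = 9.401 m.

9.40 m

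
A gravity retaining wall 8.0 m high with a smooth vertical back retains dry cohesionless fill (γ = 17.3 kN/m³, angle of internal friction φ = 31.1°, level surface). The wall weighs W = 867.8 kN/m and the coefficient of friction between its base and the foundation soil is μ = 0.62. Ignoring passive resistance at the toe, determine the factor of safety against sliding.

K_a = tan²(45° − 31.1°/2) = 0.3188.
P_a = ½K_aγH² = 0.5×0.3188×17.3×8.0² = 176.5 kN/m, acting at H/3 = 2.667 m above the base.
FS_sliding = μW / P_a = 0.62×867.8 / 176.5 = 3.049.

3.05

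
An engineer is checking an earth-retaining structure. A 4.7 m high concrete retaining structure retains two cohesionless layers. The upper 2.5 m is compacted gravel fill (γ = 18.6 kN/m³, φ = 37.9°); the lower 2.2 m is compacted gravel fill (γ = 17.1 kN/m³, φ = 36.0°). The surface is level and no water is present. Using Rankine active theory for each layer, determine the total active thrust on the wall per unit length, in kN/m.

51.2 kN/m

K_a1 = tan²(45°−37.9°/2) = 0.2389; K_a2 = tan²(45°−36.0°/2) = 0.2596.
Layer 1: σ at base = K_a1 γ₁ h₁ = 11.11 kPa; P₁ = ½×11.11×2.5 = 13.89.
Layer 2: σ_v at top = γ₁h₁ = 46.50; σ_h top = K_a2×46.50 = 12.07; σ_h base = K_a2×(46.50+17.1×2.2) = 21.84.
P₂ = ½(12.07+21.84)×2.2 = 37.30. Total P_a = 13.89+37.30 = 51.19 kN/m.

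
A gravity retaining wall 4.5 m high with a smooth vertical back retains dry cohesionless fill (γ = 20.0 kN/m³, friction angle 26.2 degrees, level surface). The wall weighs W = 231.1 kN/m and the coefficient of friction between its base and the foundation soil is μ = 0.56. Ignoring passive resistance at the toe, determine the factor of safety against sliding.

1.65

K_a = tan²(45° − 26.2°/2) = 0.3874.
P_a = ½K_aγH² = 0.5×0.3874×20.0×4.5² = 78.46 kN/m, acting at H/3 = 1.500 m above the base.
FS_sliding = μW / P_a = 0.56×231.1 / 78.46 = 1.650.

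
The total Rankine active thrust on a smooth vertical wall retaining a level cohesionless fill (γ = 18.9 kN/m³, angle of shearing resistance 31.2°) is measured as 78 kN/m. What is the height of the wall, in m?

5.10 m

K_a = 0.3175. P_a = ½ K_a γ H² ⇒ H = √(2P_a/(K_a γ)).
H = √(2×78/(0.3175×18.9)) = 5.099 m.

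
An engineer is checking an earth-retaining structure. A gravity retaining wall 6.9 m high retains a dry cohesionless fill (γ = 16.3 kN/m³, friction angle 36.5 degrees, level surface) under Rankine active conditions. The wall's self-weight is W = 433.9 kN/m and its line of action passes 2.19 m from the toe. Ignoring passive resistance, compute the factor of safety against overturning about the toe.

4.19

K_a = tan²(45° − 36.5°/2) = 0.2541.
P_a = ½K_aγH² = 0.5×0.2541×16.3×6.9² = 98.58 kN/m, acting at H/3 = 2.300 m above the base.
Overturning moment M_o = P_a × H/3 = 98.58 × 2.300 = 226.7.
Resisting moment M_r = W × 2.19 = 433.9 × 2.19 = 950.2.
FS_overturning = M_r/M_o = 950.2/226.7 = 4.191.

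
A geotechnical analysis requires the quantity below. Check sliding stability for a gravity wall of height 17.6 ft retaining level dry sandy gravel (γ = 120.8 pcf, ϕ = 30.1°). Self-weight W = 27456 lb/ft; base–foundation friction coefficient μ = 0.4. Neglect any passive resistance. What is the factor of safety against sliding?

K_a = tan²(45° − 30.1°/2) = 0.3320.
P_a = ½K_aγH² = 0.5×0.3320×120.8×17.6² = 6211 lb/ft, acting at H/3 = 5.867 ft above the base.
FS_sliding = μW / P_a = 0.4×27456 / 6211 = 1.768.

1.77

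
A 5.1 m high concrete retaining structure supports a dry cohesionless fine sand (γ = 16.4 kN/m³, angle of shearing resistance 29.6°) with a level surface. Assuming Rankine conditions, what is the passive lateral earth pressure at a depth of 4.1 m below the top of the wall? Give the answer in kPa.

199 kPa

K_p = (1 + sin φ)/(1 − sin φ) = 2.952.
σ_h = K_p γ z = 2.952 × 16.4 × 4.1 = 198.5 kPa.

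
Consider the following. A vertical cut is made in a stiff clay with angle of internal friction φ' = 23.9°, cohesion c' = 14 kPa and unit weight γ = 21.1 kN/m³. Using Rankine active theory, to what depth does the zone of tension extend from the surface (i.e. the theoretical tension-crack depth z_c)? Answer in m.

2.04 m

K_a = tan²(45° − 23.9°/2) = 0.4233; √K_a = 0.6506.
The active pressure is zero where K_a γ z = 2c√K_a, so z_c = 2c/(γ√K_a) = 2×14/(21.1×0.6506) = 2.040 m.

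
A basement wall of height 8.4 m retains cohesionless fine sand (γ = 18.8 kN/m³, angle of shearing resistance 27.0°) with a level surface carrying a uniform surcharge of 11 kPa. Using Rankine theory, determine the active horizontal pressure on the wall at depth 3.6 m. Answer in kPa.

29.5 kPa

K_a = (1 − sin φ)/(1 + sin φ) = 0.3755.
σ_v = γz + q = 18.8 × 3.6 + 11 = 78.68 kPa.
σ_h = K_a σ_v = 0.3755 × 78.68 = 29.55 kPa.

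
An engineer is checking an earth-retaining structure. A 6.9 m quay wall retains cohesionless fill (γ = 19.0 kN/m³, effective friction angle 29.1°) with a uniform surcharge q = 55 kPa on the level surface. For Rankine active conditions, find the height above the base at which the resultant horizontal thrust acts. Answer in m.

2.82 m

K_a = 0.3456.
Triangular part P₁ = ½K_aγH² = 156.3 at H/3 = 2.300 m; rectangular part P₂ = K_a q H = 131.2 at H/2 = 3.450 m.
ȳ = (P₁·2.300 + P₂·3.450)/(P₁+P₂) = 2.825 m.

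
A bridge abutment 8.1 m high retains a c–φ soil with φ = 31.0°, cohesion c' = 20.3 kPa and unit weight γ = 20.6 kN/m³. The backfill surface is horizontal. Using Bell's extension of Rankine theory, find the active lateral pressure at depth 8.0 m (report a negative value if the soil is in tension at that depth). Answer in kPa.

K_a = (1 − sin φ)/(1 + sin φ) = 0.3201.
σ_a = K_a γ z − 2c√K_a = 0.3201×20.6×8.0 − 2×20.3×0.5658 = 29.78 kPa.

29.8 kPa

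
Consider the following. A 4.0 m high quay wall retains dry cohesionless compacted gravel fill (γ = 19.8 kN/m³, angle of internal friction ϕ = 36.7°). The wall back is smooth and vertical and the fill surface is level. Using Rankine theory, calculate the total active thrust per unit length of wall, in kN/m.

39.9 kN/m

K_a = tan²(45° − φ/2) = 0.2519.
P_a = ½ K_a γ H² = 0.5 × 0.2519 × 19.8 × 4.0² = 39.89 kN/m.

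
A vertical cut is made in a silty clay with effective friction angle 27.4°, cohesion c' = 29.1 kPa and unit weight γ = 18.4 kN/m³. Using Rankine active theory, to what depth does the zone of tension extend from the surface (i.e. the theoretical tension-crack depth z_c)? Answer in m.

5.20 m

K_a = tan²(45° − 27.4°/2) = 0.3697; √K_a = 0.6080.
The active pressure is zero where K_a γ z = 2c√K_a, so z_c = 2c/(γ√K_a) = 2×29.1/(18.4×0.6080) = 5.202 m.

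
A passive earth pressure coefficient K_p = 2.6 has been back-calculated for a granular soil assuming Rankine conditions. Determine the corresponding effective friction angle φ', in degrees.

K_p = (1+sin φ)/(1−sin φ) ⇒ sin φ = (K_p − 1)/(K_p + 1) = 0.4444.
φ = arcsin(0.4444) = 26.39°.

26.4°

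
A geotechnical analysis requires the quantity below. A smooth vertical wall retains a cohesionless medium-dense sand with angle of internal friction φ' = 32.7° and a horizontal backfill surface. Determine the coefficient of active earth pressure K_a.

K_a = tan²(45° − φ/2) = tan²(28.65°) = 0.2985.

0.298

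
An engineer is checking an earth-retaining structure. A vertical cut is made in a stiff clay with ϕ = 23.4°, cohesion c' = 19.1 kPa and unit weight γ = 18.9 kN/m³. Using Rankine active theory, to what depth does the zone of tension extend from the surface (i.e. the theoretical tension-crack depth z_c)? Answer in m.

3.08 m

K_a = tan²(45° − 23.4°/2) = 0.4315; √K_a = 0.6569.
The active pressure is zero where K_a γ z = 2c√K_a, so z_c = 2c/(γ√K_a) = 2×19.1/(18.9×0.6569) = 3.077 m.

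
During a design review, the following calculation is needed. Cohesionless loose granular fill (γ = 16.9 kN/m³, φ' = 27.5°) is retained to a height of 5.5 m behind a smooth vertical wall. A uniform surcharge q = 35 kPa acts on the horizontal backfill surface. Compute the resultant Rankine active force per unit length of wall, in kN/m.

K_a = tan²(45° − φ/2) = 0.3682.
Soil triangle: ½ K_a γ H² = 0.5×0.3682×16.9×5.5² = 94.12 kN/m.
Surcharge rectangle: K_a q H = 0.3682×35×5.5 = 70.88 kN/m.
Total = 94.12 + 70.88 = 165.0 kN/m.

165 kN/m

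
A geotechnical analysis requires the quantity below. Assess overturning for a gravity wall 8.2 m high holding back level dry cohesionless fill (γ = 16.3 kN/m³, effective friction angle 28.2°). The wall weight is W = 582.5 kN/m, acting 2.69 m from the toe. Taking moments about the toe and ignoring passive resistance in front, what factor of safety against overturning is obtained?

2.92

K_a = tan²(45° − 28.2°/2) = 0.3582.
P_a = ½K_aγH² = 0.5×0.3582×16.3×8.2² = 196.3 kN/m, acting at H/3 = 2.733 m above the base.
Overturning moment M_o = P_a × H/3 = 196.3 × 2.733 = 536.5.
Resisting moment M_r = W × 2.69 = 582.5 × 2.69 = 1567.
FS_overturning = M_r/M_o = 1567/536.5 = 2.921.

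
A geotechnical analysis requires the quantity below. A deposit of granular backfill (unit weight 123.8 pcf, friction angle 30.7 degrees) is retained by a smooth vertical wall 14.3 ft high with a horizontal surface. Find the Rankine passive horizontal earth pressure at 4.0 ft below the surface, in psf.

K_p = (1 + sin φ)/(1 − sin φ) = 3.086.
σ_h = K_p γ z = 3.086 × 123.8 × 4.0 = 1528 psf.

1530 psf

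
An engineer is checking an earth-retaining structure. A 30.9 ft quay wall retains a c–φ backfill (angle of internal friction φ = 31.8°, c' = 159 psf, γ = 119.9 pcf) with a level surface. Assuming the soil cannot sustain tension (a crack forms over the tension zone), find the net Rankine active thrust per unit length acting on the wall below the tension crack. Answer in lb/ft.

K_a = 0.3098; √K_a = 0.5566.
Tension-crack depth z_c = 2c/(γ√K_a) = 2×159/(119.9×0.5566) = 4.765 ft.
σ_a at base = K_a γ H − 2c√K_a = 0.3098×119.9×30.9 − 2×159×0.5566 = 970.8 psf.
P_a = ½ × 970.8 × (H − z_c) = 0.5×970.8×26.13 = 12690 lb/ft.

12700 lb/ft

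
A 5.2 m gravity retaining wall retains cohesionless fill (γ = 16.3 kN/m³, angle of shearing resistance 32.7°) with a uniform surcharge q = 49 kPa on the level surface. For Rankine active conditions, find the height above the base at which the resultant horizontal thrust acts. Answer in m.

K_a = 0.2985.
Triangular part P₁ = ½K_aγH² = 65.78 at H/3 = 1.733 m; rectangular part P₂ = K_a q H = 76.06 at H/2 = 2.600 m.
ȳ = (P₁·1.733 + P₂·2.600)/(P₁+P₂) = 2.198 m.

2.20 m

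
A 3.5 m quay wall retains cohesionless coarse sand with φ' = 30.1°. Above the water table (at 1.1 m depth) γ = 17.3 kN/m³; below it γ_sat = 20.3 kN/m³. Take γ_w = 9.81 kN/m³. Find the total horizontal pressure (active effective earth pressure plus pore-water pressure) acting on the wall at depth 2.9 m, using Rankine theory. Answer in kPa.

K_a = (1 − sin φ)/(1 + sin φ) = 0.3320.
γ' = 20.3 − 9.81 = 10.49 kN/m³.
Effective vertical stress at 2.9 m: σ'_v = 17.3×1.1 + 10.49×1.80 = 37.91 kPa.
σ'_h = K_a σ'_v = 0.3320 × 37.91 = 12.59 kPa; u = γ_w × 1.80 = 17.66 kPa.
Total σ_h = 12.59 + 17.66 = 30.24 kPa.

30.2 kPa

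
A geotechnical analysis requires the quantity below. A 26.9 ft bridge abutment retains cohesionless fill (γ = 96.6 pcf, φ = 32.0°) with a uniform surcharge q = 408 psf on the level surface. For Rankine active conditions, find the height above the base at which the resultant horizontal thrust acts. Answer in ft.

10.0 ft

K_a = 0.3073.
Triangular part P₁ = ½K_aγH² = 10740 at H/3 = 8.967 ft; rectangular part P₂ = K_a q H = 3372 at H/2 = 13.45 ft.
ȳ = (P₁·8.967 + P₂·13.45)/(P₁+P₂) = 10.04 ft.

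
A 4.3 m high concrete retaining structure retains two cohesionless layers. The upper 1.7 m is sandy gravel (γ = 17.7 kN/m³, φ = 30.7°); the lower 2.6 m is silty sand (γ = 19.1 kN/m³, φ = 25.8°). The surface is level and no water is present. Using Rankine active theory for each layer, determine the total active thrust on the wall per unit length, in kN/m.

K_a1 = tan²(45°−30.7°/2) = 0.3240; K_a2 = tan²(45°−25.8°/2) = 0.3935.
Layer 1: σ at base = K_a1 γ₁ h₁ = 9.750 kPa; P₁ = ½×9.750×1.7 = 8.287.
Layer 2: σ_v at top = γ₁h₁ = 30.09; σ_h top = K_a2×30.09 = 11.84; σ_h base = K_a2×(30.09+19.1×2.6) = 31.38.
P₂ = ½(11.84+31.38)×2.6 = 56.19. Total P_a = 8.287+56.19 = 64.48 kN/m.

64.5 kN/m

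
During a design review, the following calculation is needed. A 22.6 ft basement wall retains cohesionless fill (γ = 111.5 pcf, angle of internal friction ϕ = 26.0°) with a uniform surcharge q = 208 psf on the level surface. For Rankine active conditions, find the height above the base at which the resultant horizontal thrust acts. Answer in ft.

K_a = 0.3905.
Triangular part P₁ = ½K_aγH² = 11120 at H/3 = 7.533 ft; rectangular part P₂ = K_a q H = 1835 at H/2 = 11.30 ft.
ȳ = (P₁·7.533 + P₂·11.30)/(P₁+P₂) = 8.067 ft.

8.07 ft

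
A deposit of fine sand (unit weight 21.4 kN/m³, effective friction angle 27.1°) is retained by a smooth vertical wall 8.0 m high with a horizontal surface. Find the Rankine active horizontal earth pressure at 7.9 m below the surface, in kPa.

63.2 kPa

K_a = (1 − sin φ)/(1 + sin φ) = 0.3741.
σ_h = K_a γ z = 0.3741 × 21.4 × 7.9 = 63.24 kPa.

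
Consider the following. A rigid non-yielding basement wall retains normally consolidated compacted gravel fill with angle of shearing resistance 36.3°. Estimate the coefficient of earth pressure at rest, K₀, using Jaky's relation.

0.408

K₀ = 1 − sin φ' = 1 − sin 36.3° = 0.4080.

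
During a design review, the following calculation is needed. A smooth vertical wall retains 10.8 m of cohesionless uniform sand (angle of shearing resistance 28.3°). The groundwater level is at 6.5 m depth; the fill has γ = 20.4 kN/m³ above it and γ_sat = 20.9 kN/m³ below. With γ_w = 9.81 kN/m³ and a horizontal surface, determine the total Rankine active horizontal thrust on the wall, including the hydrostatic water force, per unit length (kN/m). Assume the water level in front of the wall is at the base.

K_a = tan²(45° − φ/2) = 0.3568.
γ' = 20.9 − 9.81 = 11.09 kN/m³. Depth below WT = 4.3 m.
σ'_h at WT = K_a γ d_w = 47.31 kPa; at base = 47.31 + K_a γ' × 4.3 = 64.32 kPa.
P₁ (0–6.5 m) = ½×47.31×6.5 = 153.8. P₂ (6.5–10.8 m) = ½(47.31+64.32)×4.3 = 240.0.
P_w = ½ γ_w h₂² = 0.5×9.81×4.3² = 90.69. Total = 153.8+240.0+90.69 = 484.4 kN/m.

484 kN/m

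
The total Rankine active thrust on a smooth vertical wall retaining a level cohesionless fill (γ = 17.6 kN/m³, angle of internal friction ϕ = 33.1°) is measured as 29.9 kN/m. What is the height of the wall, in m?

K_a = 0.2936. P_a = ½ K_a γ H² ⇒ H = √(2P_a/(K_a γ)).
H = √(2×29.9/(0.2936×17.6)) = 3.402 m.

3.40 m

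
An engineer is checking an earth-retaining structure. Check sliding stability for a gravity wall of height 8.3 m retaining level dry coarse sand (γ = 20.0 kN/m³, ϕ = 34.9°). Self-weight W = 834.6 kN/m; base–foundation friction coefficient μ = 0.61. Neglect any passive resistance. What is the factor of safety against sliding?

2.72

K_a = tan²(45° − 34.9°/2) = 0.2721.
P_a = ½K_aγH² = 0.5×0.2721×20.0×8.3² = 187.5 kN/m, acting at H/3 = 2.767 m above the base.
FS_sliding = μW / P_a = 0.61×834.6 / 187.5 = 2.715.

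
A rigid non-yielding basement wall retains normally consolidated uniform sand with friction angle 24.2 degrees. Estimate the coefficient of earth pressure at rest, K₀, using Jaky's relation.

K₀ = 1 − sin φ' = 1 − sin 24.2° = 0.5901.

0.590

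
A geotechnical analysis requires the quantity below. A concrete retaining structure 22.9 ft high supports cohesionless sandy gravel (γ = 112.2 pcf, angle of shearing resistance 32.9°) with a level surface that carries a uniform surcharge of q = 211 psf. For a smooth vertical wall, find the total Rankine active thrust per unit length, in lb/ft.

K_a = tan²(45° − φ/2) = 0.2960.
Soil triangle: ½ K_a γ H² = 0.5×0.2960×112.2×22.9² = 8709 lb/ft.
Surcharge rectangle: K_a q H = 0.2960×211×22.9 = 1430 lb/ft.
Total = 8709 + 1430 = 10140 lb/ft.

10100 lb/ft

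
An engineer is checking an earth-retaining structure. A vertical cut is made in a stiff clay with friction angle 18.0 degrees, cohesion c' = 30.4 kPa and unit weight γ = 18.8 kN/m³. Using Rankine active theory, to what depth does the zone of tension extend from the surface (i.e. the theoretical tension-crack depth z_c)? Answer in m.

4.45 m

K_a = tan²(45° − 18.0°/2) = 0.5279; √K_a = 0.7265.
The active pressure is zero where K_a γ z = 2c√K_a, so z_c = 2c/(γ√K_a) = 2×30.4/(18.8×0.7265) = 4.451 m.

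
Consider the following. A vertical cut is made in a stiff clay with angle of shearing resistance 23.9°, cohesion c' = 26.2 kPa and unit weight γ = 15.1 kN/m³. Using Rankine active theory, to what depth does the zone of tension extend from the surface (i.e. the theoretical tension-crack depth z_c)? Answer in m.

K_a = tan²(45° − 23.9°/2) = 0.4233; √K_a = 0.6506.
The active pressure is zero where K_a γ z = 2c√K_a, so z_c = 2c/(γ√K_a) = 2×26.2/(15.1×0.6506) = 5.333 m.

5.33 m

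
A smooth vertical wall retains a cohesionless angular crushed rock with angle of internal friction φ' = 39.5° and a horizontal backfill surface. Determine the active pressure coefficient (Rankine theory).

0.222

K_a = tan²(45° − φ/2) = tan²(25.25°) = 0.2224.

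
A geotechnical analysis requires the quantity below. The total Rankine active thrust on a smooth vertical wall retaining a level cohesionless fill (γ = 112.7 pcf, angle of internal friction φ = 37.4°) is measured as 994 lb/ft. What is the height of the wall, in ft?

8.50 ft

K_a = 0.2443. P_a = ½ K_a γ H² ⇒ H = √(2P_a/(K_a γ)).
H = √(2×994/(0.2443×112.7)) = 8.498 ft.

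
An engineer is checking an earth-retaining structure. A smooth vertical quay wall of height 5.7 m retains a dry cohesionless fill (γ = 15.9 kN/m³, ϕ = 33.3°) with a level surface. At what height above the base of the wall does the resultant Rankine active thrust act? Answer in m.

K_a = 0.2911.
The pressure distribution is triangular, so the resultant acts at H/3 above the base = 5.7/3 = 1.900 m.

1.90 m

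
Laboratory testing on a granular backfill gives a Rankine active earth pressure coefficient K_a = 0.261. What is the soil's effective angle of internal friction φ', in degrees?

K_a = tan²(45° − φ/2) ⇒ 45° − φ/2 = arctan(√0.261) = 27.06°.
φ = 2(45° − 27.06°) = 35.88°.

35.9°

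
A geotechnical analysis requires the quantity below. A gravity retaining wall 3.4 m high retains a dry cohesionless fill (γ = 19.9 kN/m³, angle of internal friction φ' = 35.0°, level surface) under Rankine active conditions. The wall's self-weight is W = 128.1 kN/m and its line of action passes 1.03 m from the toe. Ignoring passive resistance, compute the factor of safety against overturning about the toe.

3.74

K_a = tan²(45° − 35.0°/2) = 0.2710.
P_a = ½K_aγH² = 0.5×0.2710×19.9×3.4² = 31.17 kN/m, acting at H/3 = 1.133 m above the base.
Overturning moment M_o = P_a × H/3 = 31.17 × 1.133 = 35.33.
Resisting moment M_r = W × 1.03 = 128.1 × 1.03 = 131.9.
FS_overturning = M_r/M_o = 131.9/35.33 = 3.735.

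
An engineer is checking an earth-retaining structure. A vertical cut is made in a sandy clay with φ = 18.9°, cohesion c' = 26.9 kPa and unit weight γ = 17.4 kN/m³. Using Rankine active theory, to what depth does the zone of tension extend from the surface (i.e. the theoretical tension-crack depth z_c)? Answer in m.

4.33 m

K_a = tan²(45° − 18.9°/2) = 0.5107; √K_a = 0.7146.
The active pressure is zero where K_a γ z = 2c√K_a, so z_c = 2c/(γ√K_a) = 2×26.9/(17.4×0.7146) = 4.327 m.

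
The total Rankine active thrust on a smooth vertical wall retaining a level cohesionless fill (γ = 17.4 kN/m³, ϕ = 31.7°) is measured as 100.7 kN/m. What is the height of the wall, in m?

6.10 m

K_a = 0.3111. P_a = ½ K_a γ H² ⇒ H = √(2P_a/(K_a γ)).
H = √(2×100.7/(0.3111×17.4)) = 6.100 m.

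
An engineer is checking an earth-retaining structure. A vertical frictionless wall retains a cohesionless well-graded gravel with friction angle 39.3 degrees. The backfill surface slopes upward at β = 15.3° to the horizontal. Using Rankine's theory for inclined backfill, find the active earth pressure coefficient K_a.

0.243

K_a = cos β · (cos β − √(cos²β − cos²φ)) / (cos β + √(cos²β − cos²φ)).
cos β = 0.9646, cos φ = 0.7738, √(cos²β − cos²φ) = 0.5758.
K_a = 0.9646 × (0.9646 − 0.5758)/(0.9646 + 0.5758) = 0.2434.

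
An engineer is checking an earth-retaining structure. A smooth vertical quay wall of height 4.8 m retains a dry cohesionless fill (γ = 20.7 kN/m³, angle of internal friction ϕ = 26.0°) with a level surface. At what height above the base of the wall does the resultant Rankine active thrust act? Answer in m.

K_a = 0.3905.
The pressure distribution is triangular, so the resultant acts at H/3 above the base = 4.8/3 = 1.600 m.

1.60 m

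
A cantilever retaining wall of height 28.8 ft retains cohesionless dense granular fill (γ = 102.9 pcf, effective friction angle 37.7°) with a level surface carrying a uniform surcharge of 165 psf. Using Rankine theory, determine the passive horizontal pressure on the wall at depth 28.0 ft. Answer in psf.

12600 psf

K_p = (1 + sin φ)/(1 − sin φ) = 4.148.
σ_v = γz + q = 102.9 × 28.0 + 165 = 3046 psf.
σ_h = K_p σ_v = 4.148 × 3046 = 12640 psf.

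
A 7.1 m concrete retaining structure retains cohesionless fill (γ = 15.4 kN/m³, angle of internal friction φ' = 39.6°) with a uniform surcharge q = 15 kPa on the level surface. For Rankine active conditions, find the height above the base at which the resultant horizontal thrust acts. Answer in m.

K_a = 0.2214.
Triangular part P₁ = ½K_aγH² = 85.95 at H/3 = 2.367 m; rectangular part P₂ = K_a q H = 23.58 at H/2 = 3.550 m.
ȳ = (P₁·2.367 + P₂·3.550)/(P₁+P₂) = 2.621 m.

2.62 m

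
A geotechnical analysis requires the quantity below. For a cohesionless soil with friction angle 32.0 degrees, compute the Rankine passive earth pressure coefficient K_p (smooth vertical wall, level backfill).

3.25

K_p = (1 + sin φ)/(1 − sin φ) = tan²(45° + 32.0°/2) = 3.255.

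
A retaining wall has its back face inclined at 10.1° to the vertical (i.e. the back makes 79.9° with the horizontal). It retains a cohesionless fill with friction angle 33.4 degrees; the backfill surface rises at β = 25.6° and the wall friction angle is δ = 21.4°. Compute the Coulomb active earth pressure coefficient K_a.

K_a = sin²(α+φ) / [sin²α · sin(α−δ) · (1 + √{sin(φ+δ)sin(φ−β) / (sin(α−δ)sin(α+β))})²].
With α = 79.9°, φ = 33.4°, δ = 21.4°, β = 25.6°: K_a = 0.5459.

0.546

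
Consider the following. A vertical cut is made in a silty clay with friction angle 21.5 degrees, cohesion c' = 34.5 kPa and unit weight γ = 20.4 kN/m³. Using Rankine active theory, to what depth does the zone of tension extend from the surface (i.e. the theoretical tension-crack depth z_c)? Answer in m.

4.97 m

K_a = tan²(45° − 21.5°/2) = 0.4636; √K_a = 0.6809.
The active pressure is zero where K_a γ z = 2c√K_a, so z_c = 2c/(γ√K_a) = 2×34.5/(20.4×0.6809) = 4.968 m.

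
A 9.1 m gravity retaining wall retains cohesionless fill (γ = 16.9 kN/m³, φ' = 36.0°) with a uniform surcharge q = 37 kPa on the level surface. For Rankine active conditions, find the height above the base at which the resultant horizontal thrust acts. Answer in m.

K_a = 0.2596.
Triangular part P₁ = ½K_aγH² = 181.7 at H/3 = 3.033 m; rectangular part P₂ = K_a q H = 87.41 at H/2 = 4.550 m.
ȳ = (P₁·3.033 + P₂·4.550)/(P₁+P₂) = 3.526 m.

3.53 m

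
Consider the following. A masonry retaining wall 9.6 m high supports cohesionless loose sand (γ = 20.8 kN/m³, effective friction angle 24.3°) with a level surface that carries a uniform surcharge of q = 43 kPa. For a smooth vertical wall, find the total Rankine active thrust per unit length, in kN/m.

K_a = tan²(45° − φ/2) = 0.4169.
Soil triangle: ½ K_a γ H² = 0.5×0.4169×20.8×9.6² = 399.6 kN/m.
Surcharge rectangle: K_a q H = 0.4169×43×9.6 = 172.1 kN/m.
Total = 399.6 + 172.1 = 571.7 kN/m.

572 kN/m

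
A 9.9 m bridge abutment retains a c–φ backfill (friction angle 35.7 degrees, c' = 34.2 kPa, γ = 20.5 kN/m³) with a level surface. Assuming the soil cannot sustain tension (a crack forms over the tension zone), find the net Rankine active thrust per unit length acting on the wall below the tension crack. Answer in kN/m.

31.0 kN/m

K_a = 0.2630; √K_a = 0.5128.
Tension-crack depth z_c = 2c/(γ√K_a) = 2×34.2/(20.5×0.5128) = 6.506 m.
σ_a at base = K_a γ H − 2c√K_a = 0.2630×20.5×9.9 − 2×34.2×0.5128 = 18.30 kPa.
P_a = ½ × 18.30 × (H − z_c) = 0.5×18.30×3.394 = 31.05 kN/m.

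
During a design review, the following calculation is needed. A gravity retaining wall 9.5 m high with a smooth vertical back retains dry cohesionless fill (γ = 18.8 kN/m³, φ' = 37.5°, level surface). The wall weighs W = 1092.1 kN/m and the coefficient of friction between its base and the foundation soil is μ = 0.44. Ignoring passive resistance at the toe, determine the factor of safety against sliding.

2.33

K_a = tan²(45° − 37.5°/2) = 0.2432.
P_a = ½K_aγH² = 0.5×0.2432×18.8×9.5² = 206.3 kN/m, acting at H/3 = 3.167 m above the base.
FS_sliding = μW / P_a = 0.44×1092.1 / 206.3 = 2.329.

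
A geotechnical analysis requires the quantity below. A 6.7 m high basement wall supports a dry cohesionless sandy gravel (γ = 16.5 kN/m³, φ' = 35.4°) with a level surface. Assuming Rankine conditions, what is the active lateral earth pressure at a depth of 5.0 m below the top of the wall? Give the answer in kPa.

K_a = (1 − sin φ)/(1 + sin φ) = 0.2664.
σ_h = K_a γ z = 0.2664 × 16.5 × 5.0 = 21.98 kPa.

22.0 kPa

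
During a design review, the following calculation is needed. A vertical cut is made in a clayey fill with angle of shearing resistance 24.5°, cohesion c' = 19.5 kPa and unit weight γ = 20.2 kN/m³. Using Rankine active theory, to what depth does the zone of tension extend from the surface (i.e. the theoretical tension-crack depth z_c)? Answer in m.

3.00 m

K_a = tan²(45° − 24.5°/2) = 0.4137; √K_a = 0.6432.
The active pressure is zero where K_a γ z = 2c√K_a, so z_c = 2c/(γ√K_a) = 2×19.5/(20.2×0.6432) = 3.002 m.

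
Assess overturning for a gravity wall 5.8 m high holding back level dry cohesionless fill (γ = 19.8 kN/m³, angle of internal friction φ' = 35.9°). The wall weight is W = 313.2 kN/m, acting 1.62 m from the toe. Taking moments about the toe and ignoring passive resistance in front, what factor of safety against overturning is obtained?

3.02

K_a = tan²(45° − 35.9°/2) = 0.2607.
P_a = ½K_aγH² = 0.5×0.2607×19.8×5.8² = 86.84 kN/m, acting at H/3 = 1.933 m above the base.
Overturning moment M_o = P_a × H/3 = 86.84 × 1.933 = 167.9.
Resisting moment M_r = W × 1.62 = 313.2 × 1.62 = 507.4.
FS_overturning = M_r/M_o = 507.4/167.9 = 3.022.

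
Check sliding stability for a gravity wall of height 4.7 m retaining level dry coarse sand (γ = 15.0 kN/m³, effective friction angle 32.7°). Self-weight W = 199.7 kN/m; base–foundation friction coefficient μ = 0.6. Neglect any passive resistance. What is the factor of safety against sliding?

2.42

K_a = tan²(45° − 32.7°/2) = 0.2985.
P_a = ½K_aγH² = 0.5×0.2985×15.0×4.7² = 49.45 kN/m, acting at H/3 = 1.567 m above the base.
FS_sliding = μW / P_a = 0.6×199.7 / 49.45 = 2.423.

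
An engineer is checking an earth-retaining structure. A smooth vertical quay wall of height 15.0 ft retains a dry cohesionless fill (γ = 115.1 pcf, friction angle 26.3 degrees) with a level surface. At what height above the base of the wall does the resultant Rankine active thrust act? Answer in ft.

5.00 ft

K_a = 0.3859.
The pressure distribution is triangular, so the resultant acts at H/3 above the base = 15.0/3 = 5.000 ft.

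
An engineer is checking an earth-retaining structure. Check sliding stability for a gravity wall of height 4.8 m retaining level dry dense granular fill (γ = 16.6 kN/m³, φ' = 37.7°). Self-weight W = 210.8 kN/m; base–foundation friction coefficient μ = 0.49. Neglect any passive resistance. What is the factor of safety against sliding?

K_a = tan²(45° − 37.7°/2) = 0.2411.
P_a = ½K_aγH² = 0.5×0.2411×16.6×4.8² = 46.10 kN/m, acting at H/3 = 1.600 m above the base.
FS_sliding = μW / P_a = 0.49×210.8 / 46.10 = 2.241.

2.24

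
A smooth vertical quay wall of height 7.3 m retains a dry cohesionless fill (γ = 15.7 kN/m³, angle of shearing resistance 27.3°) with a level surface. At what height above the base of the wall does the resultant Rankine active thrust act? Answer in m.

2.43 m

K_a = 0.3711.
The pressure distribution is triangular, so the resultant acts at H/3 above the base = 7.3/3 = 2.433 m.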